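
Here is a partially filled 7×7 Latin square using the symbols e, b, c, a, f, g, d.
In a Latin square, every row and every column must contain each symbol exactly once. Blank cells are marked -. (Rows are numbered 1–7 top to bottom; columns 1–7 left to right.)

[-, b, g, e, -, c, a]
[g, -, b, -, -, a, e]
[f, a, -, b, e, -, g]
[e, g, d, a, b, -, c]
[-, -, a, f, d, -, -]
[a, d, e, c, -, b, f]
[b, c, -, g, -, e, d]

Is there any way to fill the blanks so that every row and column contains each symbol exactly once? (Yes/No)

No row or column among the givens repeats a symbol, and propagating forced cells runs into no contradiction.
One valid completion exists (for instance, d b g e f c a / g f b d c a e / f a c b e d g / e g d a b f c / c e a f d g b / a d e c g b f / b c f g a e d).

Yes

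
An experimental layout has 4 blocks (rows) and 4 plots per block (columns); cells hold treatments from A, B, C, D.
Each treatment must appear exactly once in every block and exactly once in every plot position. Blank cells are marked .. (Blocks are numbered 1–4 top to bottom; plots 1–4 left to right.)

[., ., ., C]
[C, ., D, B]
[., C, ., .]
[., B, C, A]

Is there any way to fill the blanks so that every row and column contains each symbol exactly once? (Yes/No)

Yes

No block or plot among the givens repeats a symbol, and propagating forced cells runs into no contradiction.
One valid completion exists (for instance, B D A C / C A D B / A C B D / D B C A).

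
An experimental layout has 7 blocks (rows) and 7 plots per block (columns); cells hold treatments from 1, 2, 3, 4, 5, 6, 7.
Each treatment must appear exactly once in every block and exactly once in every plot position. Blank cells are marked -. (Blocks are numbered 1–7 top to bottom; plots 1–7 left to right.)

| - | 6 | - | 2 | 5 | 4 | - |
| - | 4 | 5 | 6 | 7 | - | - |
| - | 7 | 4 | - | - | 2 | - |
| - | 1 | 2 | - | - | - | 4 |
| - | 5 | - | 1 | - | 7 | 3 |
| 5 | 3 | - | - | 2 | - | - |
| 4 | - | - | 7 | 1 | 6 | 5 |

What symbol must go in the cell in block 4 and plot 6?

5

Block 5, plot 3: block 5 has {1, 3, 5, 7} and plot 3 has {2, 4, 5}, leaving only 6.
Block 5, plot 1: block 5 has {1, 3, 5, 6, 7} and plot 1 has {4, 5}, leaving only 2.
Block 5, plot 5: block 5 has {1, 2, 3, 5, 6, 7} and plot 5 has {1, 2, 5, 7}, leaving only 4.
Block 6, plot 4: block 6 has {2, 3, 5} and plot 4 has {1, 2, 6, 7}, leaving only 4.
Block 6, plot 6: block 6 has {2, 3, 4, 5} and plot 6 has {2, 4, 6, 7}, leaving only 1.
Block 2, plot 6: block 2 has {4, 5, 6, 7} and plot 6 has {1, 2, 4, 6, 7}, leaving only 3.
Block 4 already has {1, 2, 4} and plot 6 already has {1, 2, 3, 4, 6, 7}, so block 4, plot 6 must be 5.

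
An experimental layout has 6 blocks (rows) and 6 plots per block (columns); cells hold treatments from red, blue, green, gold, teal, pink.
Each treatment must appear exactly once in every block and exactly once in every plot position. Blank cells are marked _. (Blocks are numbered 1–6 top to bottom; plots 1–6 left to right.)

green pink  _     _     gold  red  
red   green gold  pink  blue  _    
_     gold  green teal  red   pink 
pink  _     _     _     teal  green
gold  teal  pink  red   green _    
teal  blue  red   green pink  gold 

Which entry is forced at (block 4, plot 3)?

blue

Block 4 already has {green, teal, pink} and plot 3 already has {red, green, gold, pink}, so block 4, plot 3 must be blue.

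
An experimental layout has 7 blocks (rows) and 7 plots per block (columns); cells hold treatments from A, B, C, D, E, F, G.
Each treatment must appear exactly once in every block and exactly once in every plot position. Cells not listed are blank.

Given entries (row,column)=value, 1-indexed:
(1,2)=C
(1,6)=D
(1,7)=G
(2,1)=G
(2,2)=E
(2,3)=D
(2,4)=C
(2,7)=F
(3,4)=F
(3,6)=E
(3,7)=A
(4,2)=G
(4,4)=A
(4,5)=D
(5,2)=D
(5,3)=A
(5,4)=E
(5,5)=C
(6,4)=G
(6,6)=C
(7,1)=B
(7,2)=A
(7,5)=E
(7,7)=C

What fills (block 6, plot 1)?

E

Block 1, plot 4: block 1 has {C, D, G} and plot 4 has {A, C, E, F, G}, leaving only B.
Block 3, plot 2: block 3 has {A, E, F} and plot 2 has {A, C, D, E, G}, leaving only B.
Block 3, plot 5: block 3 has {A, B, E, F} and plot 5 has {C, D, E}, leaving only G.
Block 3, plot 3: block 3 has {A, B, E, F, G} and plot 3 has {A, D}, leaving only C.
Block 3, plot 1: block 3 has {A, B, C, E, F, G} and plot 1 has {B, G}, leaving only D.
Block 5, plot 1: block 5 has {A, C, D, E} and plot 1 has {B, D, G}, leaving only F.
Block 5, plot 7: block 5 has {A, C, D, E, F} and plot 7 has {A, C, F, G}, leaving only B.
Block 4, plot 7: block 4 has {A, D, G} and plot 7 has {A, B, C, F, G}, leaving only E.
Block 4, plot 1: block 4 has {A, D, E, G} and plot 1 has {B, D, F, G}, leaving only C.
Block 5, plot 6: block 5 has {A, B, C, D, E, F} and plot 6 has {C, D, E}, leaving only G.
Block 6, plot 2: block 6 has {C, G} and plot 2 has {A, B, C, D, E, G}, leaving only F.
Block 6, plot 7: block 6 has {C, F, G} and plot 7 has {A, B, C, E, F, G}, leaving only D.
Block 7, plot 4: block 7 has {A, B, C, E} and plot 4 has {A, B, C, E, F, G}, leaving only D.
Block 7, plot 6: block 7 has {A, B, C, D, E} and plot 6 has {C, D, E, G}, leaving only F.
Block 4, plot 6: block 4 has {A, C, D, E, G} and plot 6 has {C, D, E, F, G}, leaving only B.
Block 2, plot 6: block 2 has {C, D, E, F, G} and plot 6 has {B, C, D, E, F, G}, leaving only A.
Block 2, plot 5: block 2 has {A, C, D, E, F, G} and plot 5 has {C, D, E, G}, leaving only B.
Block 4, plot 3: block 4 has {A, B, C, D, E, G} and plot 3 has {A, C, D}, leaving only F.
Block 1, plot 3: block 1 has {B, C, D, G} and plot 3 has {A, C, D, F}, leaving only E.
Block 1, plot 1: block 1 has {B, C, D, E, G} and plot 1 has {B, C, D, F, G}, leaving only A.
Block 6 already has {C, D, F, G} and plot 1 already has {A, B, C, D, F, G}, so block 6, plot 1 must be E.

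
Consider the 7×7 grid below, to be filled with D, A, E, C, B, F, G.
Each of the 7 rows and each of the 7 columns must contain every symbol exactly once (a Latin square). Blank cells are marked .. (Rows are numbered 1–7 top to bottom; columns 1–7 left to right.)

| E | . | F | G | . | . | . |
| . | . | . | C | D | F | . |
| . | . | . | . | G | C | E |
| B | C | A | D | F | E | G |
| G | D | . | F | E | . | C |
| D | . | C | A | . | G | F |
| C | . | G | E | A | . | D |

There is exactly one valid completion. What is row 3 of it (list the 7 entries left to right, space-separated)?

Row 3, column 4: row 3 has {E, C, G} and column 4 has {D, A, E, C, F, G}, leaving only B.
Row 3, column 3: row 3 has {E, C, B, G} and column 3 has {A, C, F, G}, leaving only D.
Row 2, column 1: row 2 has {D, C, F} and column 1 has {D, E, C, B, G}, leaving only A.
Row 3, column 1: row 3 has {D, E, C, B, G} and column 1 has {D, A, E, C, B, G}, leaving only F.
Row 3, column 2: row 3 has {D, E, C, B, F, G} and column 2 has {D, C}, leaving only A.
So row 3 reads: F A D B G C E.

F A D B G C E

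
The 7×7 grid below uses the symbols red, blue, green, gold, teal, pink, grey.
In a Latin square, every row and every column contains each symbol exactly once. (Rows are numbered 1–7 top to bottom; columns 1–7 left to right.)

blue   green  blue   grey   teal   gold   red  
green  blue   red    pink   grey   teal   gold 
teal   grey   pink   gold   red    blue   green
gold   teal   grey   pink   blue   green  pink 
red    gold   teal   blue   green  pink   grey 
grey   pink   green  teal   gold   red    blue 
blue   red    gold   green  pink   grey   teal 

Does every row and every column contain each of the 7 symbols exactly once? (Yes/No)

Row 1 contains blue twice (at columns 1 and 3); row 4 is also not a permutation.

No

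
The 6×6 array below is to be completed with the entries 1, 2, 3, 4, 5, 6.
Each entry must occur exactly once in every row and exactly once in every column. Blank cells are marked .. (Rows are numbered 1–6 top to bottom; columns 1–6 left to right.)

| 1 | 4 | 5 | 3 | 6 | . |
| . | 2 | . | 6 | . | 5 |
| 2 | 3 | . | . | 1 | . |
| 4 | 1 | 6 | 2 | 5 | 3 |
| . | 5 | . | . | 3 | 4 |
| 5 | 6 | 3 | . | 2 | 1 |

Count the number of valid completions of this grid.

1

Row 1, column 6: eliminating its row and column leaves {2}.
Row 2, column 1: eliminating its row and column leaves {3}.
Row 2, column 3: eliminating its row and column leaves {1, 4}.
Row 2, column 5: eliminating its row and column leaves {4}.
Row 3, column 3: eliminating its row and column leaves {4}.
Row 3, column 4: eliminating its row and column leaves {4, 5}.
Row 3, column 6: eliminating its row and column leaves {6}.
Row 5, column 1: eliminating its row and column leaves {6}.
Row 5, column 3: eliminating its row and column leaves {1, 2}.
Row 5, column 4: eliminating its row and column leaves {1}.
Row 6, column 4: eliminating its row and column leaves {4}.
Only one assignment across all blanks avoids any row or column repeat, giving 1 completion.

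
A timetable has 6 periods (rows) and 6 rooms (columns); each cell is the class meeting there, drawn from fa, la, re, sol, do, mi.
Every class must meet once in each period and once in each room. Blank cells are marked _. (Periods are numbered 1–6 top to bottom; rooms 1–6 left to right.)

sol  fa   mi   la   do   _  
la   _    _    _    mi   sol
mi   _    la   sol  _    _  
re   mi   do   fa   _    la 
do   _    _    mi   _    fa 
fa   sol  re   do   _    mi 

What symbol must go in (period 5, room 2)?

Period 1, room 6: period 1 has {fa, la, sol, do, mi} and room 6 has {fa, la, sol, mi}, leaving only re.
Period 2, room 3: period 2 has {la, sol, mi} and room 3 has {la, re, do, mi}, leaving only fa.
Period 2, room 4: period 2 has {fa, la, sol, mi} and room 4 has {fa, la, sol, do, mi}, leaving only re.
Period 2, room 2: period 2 has {fa, la, re, sol, mi} and room 2 has {fa, sol, mi}, leaving only do.
Period 3, room 2: period 3 has {la, sol, mi} and room 2 has {fa, sol, do, mi}, leaving only re.
Period 5 already has {fa, do, mi} and room 2 already has {fa, re, sol, do, mi}, so period 5, room 2 must be la.

la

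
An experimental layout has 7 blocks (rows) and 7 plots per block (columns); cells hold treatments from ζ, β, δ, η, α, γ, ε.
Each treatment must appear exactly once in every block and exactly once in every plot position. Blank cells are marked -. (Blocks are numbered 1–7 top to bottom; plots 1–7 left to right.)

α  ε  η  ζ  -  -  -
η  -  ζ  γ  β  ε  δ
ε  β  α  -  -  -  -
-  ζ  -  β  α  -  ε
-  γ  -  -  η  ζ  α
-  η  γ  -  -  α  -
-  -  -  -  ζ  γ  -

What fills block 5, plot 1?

Block 2, plot 2: block 2 has {ζ, β, δ, η, γ, ε} and plot 2 has {ζ, β, η, γ, ε}, leaving only α.
Block 4, plot 3: block 4 has {ζ, β, α, ε} and plot 3 has {ζ, η, α, γ}, leaving only δ.
Block 4, plot 1: block 4 has {ζ, β, δ, α, ε} and plot 1 has {η, α, ε}, leaving only γ.
Block 4, plot 6: block 4 has {ζ, β, δ, α, γ, ε} and plot 6 has {ζ, α, γ, ε}, leaving only η.
Block 3, plot 6: block 3 has {β, α, ε} and plot 6 has {ζ, η, α, γ, ε}, leaving only δ.
Block 1, plot 6: block 1 has {ζ, η, α, ε} and plot 6 has {ζ, δ, η, α, γ, ε}, leaving only β.
Block 1, plot 7: block 1 has {ζ, β, η, α, ε} and plot 7 has {δ, α, ε}, leaving only γ.
Block 1, plot 5: block 1 has {ζ, β, η, α, γ, ε} and plot 5 has {ζ, β, η, α}, leaving only δ.
Block 3, plot 4: block 3 has {β, δ, α, ε} and plot 4 has {ζ, β, γ}, leaving only η.
Block 3, plot 5: block 3 has {β, δ, η, α, ε} and plot 5 has {ζ, β, δ, η, α}, leaving only γ.
Block 3, plot 7: block 3 has {β, δ, η, α, γ, ε} and plot 7 has {δ, α, γ, ε}, leaving only ζ.
Block 6, plot 5: block 6 has {η, α, γ} and plot 5 has {ζ, β, δ, η, α, γ}, leaving only ε.
Block 6, plot 4: block 6 has {η, α, γ, ε} and plot 4 has {ζ, β, η, γ}, leaving only δ.
Block 5, plot 4: block 5 has {ζ, η, α, γ} and plot 4 has {ζ, β, δ, η, γ}, leaving only ε.
Block 5, plot 3: block 5 has {ζ, η, α, γ, ε} and plot 3 has {ζ, δ, η, α, γ}, leaving only β.
Block 5 already has {ζ, β, η, α, γ, ε} and plot 1 already has {η, α, γ, ε}, so block 5, plot 1 must be δ.

δ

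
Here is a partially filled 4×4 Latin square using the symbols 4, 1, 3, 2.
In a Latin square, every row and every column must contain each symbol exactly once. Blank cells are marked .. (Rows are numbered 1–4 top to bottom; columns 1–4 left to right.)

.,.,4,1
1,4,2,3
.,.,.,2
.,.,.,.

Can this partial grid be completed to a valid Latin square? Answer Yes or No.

No row or column among the givens repeats a symbol, and propagating forced cells runs into no contradiction.
One valid completion exists (for instance, 2 3 4 1 / 1 4 2 3 / 4 1 3 2 / 3 2 1 4).

Yes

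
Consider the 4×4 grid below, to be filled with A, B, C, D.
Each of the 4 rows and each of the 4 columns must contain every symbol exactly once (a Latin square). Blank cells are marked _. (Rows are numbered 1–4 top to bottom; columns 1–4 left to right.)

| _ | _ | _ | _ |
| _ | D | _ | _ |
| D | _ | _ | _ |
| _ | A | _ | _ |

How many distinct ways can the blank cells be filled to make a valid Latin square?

Row 1, column 1: eliminating its row and column leaves {A, B, C}.
Row 1, column 2: eliminating its row and column leaves {B, C}.
Row 1, column 3: eliminating its row and column leaves {A, B, C, D}.
Row 1, column 4: eliminating its row and column leaves {A, B, C, D}.
Row 2, column 1: eliminating its row and column leaves {A, B, C}.
Row 2, column 3: eliminating its row and column leaves {A, B, C}.
Row 2, column 4: eliminating its row and column leaves {A, B, C}.
Row 3, column 2: eliminating its row and column leaves {B, C}.
Row 3, column 3: eliminating its row and column leaves {A, B, C}.
Row 3, column 4: eliminating its row and column leaves {A, B, C}.
Row 4, column 1: eliminating its row and column leaves {B, C}.
Row 4, column 3: eliminating its row and column leaves {B, C, D}.
Row 4, column 4: eliminating its row and column leaves {B, C, D}.
Enumerating the assignments across these blanks that avoid any row or column repeat gives 16 completions.

16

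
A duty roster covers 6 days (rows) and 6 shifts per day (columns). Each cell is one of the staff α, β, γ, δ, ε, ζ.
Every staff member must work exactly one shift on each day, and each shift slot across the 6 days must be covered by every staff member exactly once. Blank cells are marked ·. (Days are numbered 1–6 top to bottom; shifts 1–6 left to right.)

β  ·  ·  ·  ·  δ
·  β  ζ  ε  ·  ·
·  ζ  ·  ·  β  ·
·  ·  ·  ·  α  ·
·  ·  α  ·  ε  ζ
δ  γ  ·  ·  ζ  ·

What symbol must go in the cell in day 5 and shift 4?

Day 1, shift 5: day 1 has {β, δ} and shift 5 has {α, β, ε, ζ}, leaving only γ.
Day 1, shift 3: day 1 has {β, γ, δ} and shift 3 has {α, ζ}, leaving only ε.
Day 1, shift 2: day 1 has {β, γ, δ, ε} and shift 2 has {β, γ, ζ}, leaving only α.
Day 1, shift 4: day 1 has {α, β, γ, δ, ε} and shift 4 has {ε}, leaving only ζ.
Day 2, shift 5: day 2 has {β, ε, ζ} and shift 5 has {α, β, γ, ε, ζ}, leaving only δ.
Day 5, shift 1: day 5 has {α, ε, ζ} and shift 1 has {β, δ}, leaving only γ.
Day 2, shift 1: day 2 has {β, δ, ε, ζ} and shift 1 has {β, γ, δ}, leaving only α.
Day 2, shift 6: day 2 has {α, β, δ, ε, ζ} and shift 6 has {δ, ζ}, leaving only γ.
Day 3, shift 1: day 3 has {β, ζ} and shift 1 has {α, β, γ, δ}, leaving only ε.
Day 3, shift 6: day 3 has {β, ε, ζ} and shift 6 has {γ, δ, ζ}, leaving only α.
Day 4, shift 1: day 4 has {α} and shift 1 has {α, β, γ, δ, ε}, leaving only ζ.
Day 5, shift 2: day 5 has {α, γ, ε, ζ} and shift 2 has {α, β, γ, ζ}, leaving only δ.
Day 5 already has {α, γ, δ, ε, ζ} and shift 4 already has {ε, ζ}, so day 5, shift 4 must be β.

β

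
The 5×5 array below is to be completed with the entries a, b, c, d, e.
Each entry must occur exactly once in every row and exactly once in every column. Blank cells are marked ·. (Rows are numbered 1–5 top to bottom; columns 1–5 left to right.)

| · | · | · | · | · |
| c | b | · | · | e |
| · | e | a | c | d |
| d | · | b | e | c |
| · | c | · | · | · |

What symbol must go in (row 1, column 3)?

Row 2, column 3: row 2 has {b, c, e} and column 3 has {a, b}, leaving only d.
Row 2, column 4: row 2 has {b, c, d, e} and column 4 has {c, e}, leaving only a.
Row 3, column 1: row 3 has {a, c, d, e} and column 1 has {c, d}, leaving only b.
Row 4, column 2: row 4 has {b, c, d, e} and column 2 has {b, c, e}, leaving only a.
Row 1, column 2: row 1 has {} and column 2 has {a, b, c, e}, leaving only d.
Row 1, column 4: row 1 has {d} and column 4 has {a, c, e}, leaving only b.
Row 1, column 5: row 1 has {b, d} and column 5 has {c, d, e}, leaving only a.
Row 1, column 1: row 1 has {a, b, d} and column 1 has {b, c, d}, leaving only e.
Row 1 already has {a, b, d, e} and column 3 already has {a, b, d}, so row 1, column 3 must be c.

c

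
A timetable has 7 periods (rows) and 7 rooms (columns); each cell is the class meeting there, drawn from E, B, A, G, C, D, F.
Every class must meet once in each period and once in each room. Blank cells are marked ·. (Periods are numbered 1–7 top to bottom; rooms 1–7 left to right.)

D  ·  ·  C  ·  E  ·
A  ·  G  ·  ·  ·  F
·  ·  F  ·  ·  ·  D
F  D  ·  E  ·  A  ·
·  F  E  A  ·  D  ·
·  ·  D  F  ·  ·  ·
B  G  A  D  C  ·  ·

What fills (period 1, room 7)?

Period 1, room 3: period 1 has {E, C, D} and room 3 has {E, A, G, D, F}, leaving only B.
Period 1, room 2: period 1 has {E, B, C, D} and room 2 has {G, D, F}, leaving only A.
Period 1 already has {E, B, A, C, D} and room 7 already has {D, F}, so period 1, room 7 must be G.

G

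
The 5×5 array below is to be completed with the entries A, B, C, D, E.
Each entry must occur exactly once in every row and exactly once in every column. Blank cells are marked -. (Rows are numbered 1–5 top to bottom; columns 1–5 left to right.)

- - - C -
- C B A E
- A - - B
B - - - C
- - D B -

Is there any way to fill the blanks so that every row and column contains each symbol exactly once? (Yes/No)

No row or column among the givens repeats a symbol, and propagating forced cells runs into no contradiction.
One valid completion exists (for instance, A B E C D / D C B A E / E A C D B / B D A E C / C E D B A).

Yes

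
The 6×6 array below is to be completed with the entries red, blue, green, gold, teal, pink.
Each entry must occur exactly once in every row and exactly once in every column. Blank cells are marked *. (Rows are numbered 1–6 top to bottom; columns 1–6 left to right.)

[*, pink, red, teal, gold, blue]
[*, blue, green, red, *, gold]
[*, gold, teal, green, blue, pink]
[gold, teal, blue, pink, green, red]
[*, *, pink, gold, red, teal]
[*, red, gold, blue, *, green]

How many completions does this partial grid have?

2

Row 1, column 1: eliminating its row and column leaves {green}.
Row 2, column 1: eliminating its row and column leaves {teal, pink}.
Row 2, column 5: eliminating its row and column leaves {teal, pink}.
Row 3, column 1: eliminating its row and column leaves {red}.
Row 5, column 1: eliminating its row and column leaves {blue, green}.
Row 5, column 2: eliminating its row and column leaves {green}.
Row 6, column 1: eliminating its row and column leaves {teal, pink}.
Row 6, column 5: eliminating its row and column leaves {teal, pink}.
Enumerating the assignments across these blanks that avoid any row or column repeat gives 2 completions.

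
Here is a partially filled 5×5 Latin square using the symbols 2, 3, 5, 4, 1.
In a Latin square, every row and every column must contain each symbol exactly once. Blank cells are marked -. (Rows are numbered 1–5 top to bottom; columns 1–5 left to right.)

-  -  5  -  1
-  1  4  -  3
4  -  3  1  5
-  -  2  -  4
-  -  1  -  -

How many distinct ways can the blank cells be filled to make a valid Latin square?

3

Row 1, column 1: eliminating its row and column leaves {2, 3}.
Row 1, column 2: eliminating its row and column leaves {2, 3, 4}.
Row 1, column 4: eliminating its row and column leaves {2, 3, 4}.
Row 2, column 1: eliminating its row and column leaves {2, 5}.
Row 2, column 4: eliminating its row and column leaves {2, 5}.
Row 3, column 2: eliminating its row and column leaves {2}.
Row 4, column 1: eliminating its row and column leaves {3, 5, 1}.
Row 4, column 2: eliminating its row and column leaves {3, 5}.
Row 4, column 4: eliminating its row and column leaves {3, 5}.
Row 5, column 1: eliminating its row and column leaves {2, 3, 5}.
Row 5, column 2: eliminating its row and column leaves {2, 3, 5, 4}.
Row 5, column 4: eliminating its row and column leaves {2, 3, 5, 4}.
Row 5, column 5: eliminating its row and column leaves {2}.
Enumerating the assignments across these blanks that avoid any row or column repeat gives 3 completions.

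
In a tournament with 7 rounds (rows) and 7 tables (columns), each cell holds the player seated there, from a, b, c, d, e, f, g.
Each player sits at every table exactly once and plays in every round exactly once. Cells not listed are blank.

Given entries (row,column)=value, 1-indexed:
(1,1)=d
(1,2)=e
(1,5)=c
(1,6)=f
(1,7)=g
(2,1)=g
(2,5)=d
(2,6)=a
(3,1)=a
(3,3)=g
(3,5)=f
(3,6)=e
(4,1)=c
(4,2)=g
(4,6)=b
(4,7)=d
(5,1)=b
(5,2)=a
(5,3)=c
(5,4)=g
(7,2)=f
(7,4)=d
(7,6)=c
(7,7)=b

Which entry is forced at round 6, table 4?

e

Round 3, table 7: round 3 has {a, e, f, g} and table 7 has {b, d, g}, leaving only c.
Round 3, table 4: round 3 has {a, c, e, f, g} and table 4 has {d, g}, leaving only b.
Round 1, table 4: round 1 has {c, d, e, f, g} and table 4 has {b, d, g}, leaving only a.
Round 1, table 3: round 1 has {a, c, d, e, f, g} and table 3 has {c, g}, leaving only b.
Round 3, table 2: round 3 has {a, b, c, e, f, g} and table 2 has {a, e, f, g}, leaving only d.
Round 5, table 5: round 5 has {a, b, c, g} and table 5 has {c, d, f}, leaving only e.
Round 4, table 5: round 4 has {b, c, d, g} and table 5 has {c, d, e, f}, leaving only a.
Round 5, table 6: round 5 has {a, b, c, e, g} and table 6 has {a, b, c, e, f}, leaving only d.
Round 5, table 7: round 5 has {a, b, c, d, e, g} and table 7 has {b, c, d, g}, leaving only f.
Round 2, table 7: round 2 has {a, d, g} and table 7 has {b, c, d, f, g}, leaving only e.
Round 2, table 3: round 2 has {a, d, e, g} and table 3 has {b, c, g}, leaving only f.
Round 2, table 4: round 2 has {a, d, e, f, g} and table 4 has {a, b, d, g}, leaving only c.
Round 2, table 2: round 2 has {a, c, d, e, f, g} and table 2 has {a, d, e, f, g}, leaving only b.
Round 4, table 3: round 4 has {a, b, c, d, g} and table 3 has {b, c, f, g}, leaving only e.
Round 4, table 4: round 4 has {a, b, c, d, e, g} and table 4 has {a, b, c, d, g}, leaving only f.
Round 6 already has {} and table 4 already has {a, b, c, d, f, g}, so round 6, table 4 must be e.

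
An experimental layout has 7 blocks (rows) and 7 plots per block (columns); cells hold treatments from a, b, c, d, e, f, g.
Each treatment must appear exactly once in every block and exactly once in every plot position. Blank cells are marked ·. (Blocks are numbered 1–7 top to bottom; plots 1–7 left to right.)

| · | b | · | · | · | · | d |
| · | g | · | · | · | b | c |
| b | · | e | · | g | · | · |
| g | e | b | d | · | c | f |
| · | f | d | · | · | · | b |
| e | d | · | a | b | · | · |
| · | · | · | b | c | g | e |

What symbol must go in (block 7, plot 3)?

Block 3, plot 7: block 3 has {b, e, g} and plot 7 has {b, c, d, e, f}, leaving only a.
Block 3, plot 2: block 3 has {a, b, e, g} and plot 2 has {b, d, e, f, g}, leaving only c.
Block 3, plot 4: block 3 has {a, b, c, e, g} and plot 4 has {a, b, d}, leaving only f.
Block 2, plot 4: block 2 has {b, c, g} and plot 4 has {a, b, d, f}, leaving only e.
Block 3, plot 6: block 3 has {a, b, c, e, f, g} and plot 6 has {b, c, g}, leaving only d.
Block 4, plot 5: block 4 has {b, c, d, e, f, g} and plot 5 has {b, c, g}, leaving only a.
Block 5, plot 5: block 5 has {b, d, f} and plot 5 has {a, b, c, g}, leaving only e.
Block 1, plot 5: block 1 has {b, d} and plot 5 has {a, b, c, e, g}, leaving only f.
Block 2, plot 5: block 2 has {b, c, e, g} and plot 5 has {a, b, c, e, f, g}, leaving only d.
Block 5, plot 6: block 5 has {b, d, e, f} and plot 6 has {b, c, d, g}, leaving only a.
Block 1, plot 6: block 1 has {b, d, f} and plot 6 has {a, b, c, d, g}, leaving only e.
Block 5, plot 1: block 5 has {a, b, d, e, f} and plot 1 has {b, e, g}, leaving only c.
Block 1, plot 1: block 1 has {b, d, e, f} and plot 1 has {b, c, e, g}, leaving only a.
Block 2, plot 1: block 2 has {b, c, d, e, g} and plot 1 has {a, b, c, e, g}, leaving only f.
Block 2, plot 3: block 2 has {b, c, d, e, f, g} and plot 3 has {b, d, e}, leaving only a.
Block 7 already has {b, c, e, g} and plot 3 already has {a, b, d, e}, so block 7, plot 3 must be f.

f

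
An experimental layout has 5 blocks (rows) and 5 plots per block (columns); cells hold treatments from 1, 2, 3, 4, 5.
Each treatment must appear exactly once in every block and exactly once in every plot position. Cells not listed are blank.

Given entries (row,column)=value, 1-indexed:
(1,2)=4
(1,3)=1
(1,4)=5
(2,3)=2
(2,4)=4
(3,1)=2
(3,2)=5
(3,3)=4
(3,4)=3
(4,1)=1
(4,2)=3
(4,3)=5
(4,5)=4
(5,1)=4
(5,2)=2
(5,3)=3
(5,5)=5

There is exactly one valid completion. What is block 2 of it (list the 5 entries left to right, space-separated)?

Block 2, plot 2: block 2 has {2, 4} and plot 2 has {2, 3, 4, 5}, leaving only 1.
Block 2, plot 5: block 2 has {1, 2, 4} and plot 5 has {4, 5}, leaving only 3.
Block 2, plot 1: block 2 has {1, 2, 3, 4} and plot 1 has {1, 2, 4}, leaving only 5.
So block 2 reads: 5 1 2 4 3.

5 1 2 4 3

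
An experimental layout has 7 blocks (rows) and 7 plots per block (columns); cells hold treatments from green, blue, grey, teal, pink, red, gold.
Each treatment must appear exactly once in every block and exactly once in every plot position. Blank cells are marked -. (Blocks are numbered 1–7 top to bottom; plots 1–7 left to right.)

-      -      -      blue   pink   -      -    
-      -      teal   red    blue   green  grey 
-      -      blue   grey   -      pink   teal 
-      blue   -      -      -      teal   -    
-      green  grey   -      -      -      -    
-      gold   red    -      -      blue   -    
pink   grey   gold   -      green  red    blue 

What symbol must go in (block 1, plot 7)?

gold

Block 1, plot 3: block 1 has {blue, pink} and plot 3 has {blue, grey, teal, red, gold}, leaving only green.
Block 2, plot 1: block 2 has {green, blue, grey, teal, red} and plot 1 has {pink}, leaving only gold.
Block 2, plot 2: block 2 has {green, blue, grey, teal, red, gold} and plot 2 has {green, blue, grey, gold}, leaving only pink.
Block 3, plot 2: block 3 has {blue, grey, teal, pink} and plot 2 has {green, blue, grey, pink, gold}, leaving only red.
Block 1, plot 2: block 1 has {green, blue, pink} and plot 2 has {green, blue, grey, pink, red, gold}, leaving only teal.
Block 3, plot 1: block 3 has {blue, grey, teal, pink, red} and plot 1 has {pink, gold}, leaving only green.
Block 3, plot 5: block 3 has {green, blue, grey, teal, pink, red} and plot 5 has {green, blue, pink}, leaving only gold.
Block 4, plot 3: block 4 has {blue, teal} and plot 3 has {green, blue, grey, teal, red, gold}, leaving only pink.
Block 5, plot 6: block 5 has {green, grey} and plot 6 has {green, blue, teal, pink, red}, leaving only gold.
Block 1, plot 6: block 1 has {green, blue, teal, pink} and plot 6 has {green, blue, teal, pink, red, gold}, leaving only grey.
Block 1, plot 1: block 1 has {green, blue, grey, teal, pink} and plot 1 has {green, pink, gold}, leaving only red.
Block 1 already has {green, blue, grey, teal, pink, red} and plot 7 already has {blue, grey, teal}, so block 1, plot 7 must be gold.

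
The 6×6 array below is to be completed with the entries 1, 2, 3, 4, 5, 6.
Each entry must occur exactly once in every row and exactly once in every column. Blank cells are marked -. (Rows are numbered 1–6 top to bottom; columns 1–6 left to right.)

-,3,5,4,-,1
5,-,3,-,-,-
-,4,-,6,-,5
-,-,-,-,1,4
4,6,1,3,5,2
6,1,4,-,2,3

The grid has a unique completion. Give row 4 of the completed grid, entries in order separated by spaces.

3 5 6 2 1 4

Row 1, column 1: row 1 has {1, 3, 4, 5} and column 1 has {4, 5, 6}, leaving only 2.
Row 4, column 1: row 4 has {1, 4} and column 1 has {2, 4, 5, 6}, leaving only 3.
Row 1, column 5: row 1 has {1, 2, 3, 4, 5} and column 5 has {1, 2, 5}, leaving only 6.
Row 2, column 2: row 2 has {3, 5} and column 2 has {1, 3, 4, 6}, leaving only 2.
Row 4, column 2: row 4 has {1, 3, 4} and column 2 has {1, 2, 3, 4, 6}, leaving only 5.
Row 4, column 4: row 4 has {1, 3, 4, 5} and column 4 has {3, 4, 6}, leaving only 2.
Row 4, column 3: row 4 has {1, 2, 3, 4, 5} and column 3 has {1, 3, 4, 5}, leaving only 6.
So row 4 reads: 3 5 6 2 1 4.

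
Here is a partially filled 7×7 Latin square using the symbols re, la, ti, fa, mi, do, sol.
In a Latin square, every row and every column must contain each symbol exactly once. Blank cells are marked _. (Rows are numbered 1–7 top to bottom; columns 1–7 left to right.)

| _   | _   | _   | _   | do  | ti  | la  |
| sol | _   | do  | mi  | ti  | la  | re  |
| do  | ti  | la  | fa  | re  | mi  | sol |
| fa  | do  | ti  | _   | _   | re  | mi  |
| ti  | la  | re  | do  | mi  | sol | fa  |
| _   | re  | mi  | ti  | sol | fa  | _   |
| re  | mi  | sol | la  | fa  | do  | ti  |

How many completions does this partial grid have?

Row 1, column 1: eliminating its row and column leaves {mi}.
Row 1, column 2: eliminating its row and column leaves {fa, sol}.
Row 1, column 3: eliminating its row and column leaves {fa}.
Row 1, column 4: eliminating its row and column leaves {re, sol}.
Row 2, column 2: eliminating its row and column leaves {fa}.
Row 4, column 4: eliminating its row and column leaves {sol}.
Row 4, column 5: eliminating its row and column leaves {la}.
Row 6, column 1: eliminating its row and column leaves {la}.
Row 6, column 7: eliminating its row and column leaves {do}.
Only one assignment across all blanks avoids any row or column repeat, giving 1 completion.

1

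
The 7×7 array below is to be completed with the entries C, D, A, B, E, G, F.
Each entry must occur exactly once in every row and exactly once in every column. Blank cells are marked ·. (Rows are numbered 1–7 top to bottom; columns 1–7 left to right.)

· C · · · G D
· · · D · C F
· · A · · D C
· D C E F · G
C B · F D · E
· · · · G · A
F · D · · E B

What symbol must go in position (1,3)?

F

Row 5, column 3: row 5 has {C, D, B, E, F} and column 3 has {C, D, A}, leaving only G.
Row 5, column 6: row 5 has {C, D, B, E, G, F} and column 6 has {C, D, E, G}, leaving only A.
Row 4, column 6: row 4 has {C, D, E, G, F} and column 6 has {C, D, A, E, G}, leaving only B.
Row 4, column 1: row 4 has {C, D, B, E, G, F} and column 1 has {C, F}, leaving only A.
Row 6, column 6: row 6 has {A, G} and column 6 has {C, D, A, B, E, G}, leaving only F.
Row 6, column 2: row 6 has {A, G, F} and column 2 has {C, D, B}, leaving only E.
Row 6, column 3: row 6 has {A, E, G, F} and column 3 has {C, D, A, G}, leaving only B.
Row 2, column 3: row 2 has {C, D, F} and column 3 has {C, D, A, B, G}, leaving only E.
Row 1 already has {C, D, G} and column 3 already has {C, D, A, B, E, G}, so row 1, column 3 must be F.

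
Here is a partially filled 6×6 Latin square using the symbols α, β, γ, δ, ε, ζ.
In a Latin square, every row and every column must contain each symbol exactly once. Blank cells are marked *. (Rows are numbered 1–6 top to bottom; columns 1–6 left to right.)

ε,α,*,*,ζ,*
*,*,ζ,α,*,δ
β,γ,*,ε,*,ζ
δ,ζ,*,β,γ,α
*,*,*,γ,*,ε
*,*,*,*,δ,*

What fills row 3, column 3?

δ

Row 1, column 4: row 1 has {α, ε, ζ} and column 4 has {α, β, γ, ε}, leaving only δ.
Row 2, column 1: row 2 has {α, δ, ζ} and column 1 has {β, δ, ε}, leaving only γ.
Row 3, column 5: row 3 has {β, γ, ε, ζ} and column 5 has {γ, δ, ζ}, leaving only α.
Row 3 already has {α, β, γ, ε, ζ} and column 3 already has {ζ}, so row 3, column 3 must be δ.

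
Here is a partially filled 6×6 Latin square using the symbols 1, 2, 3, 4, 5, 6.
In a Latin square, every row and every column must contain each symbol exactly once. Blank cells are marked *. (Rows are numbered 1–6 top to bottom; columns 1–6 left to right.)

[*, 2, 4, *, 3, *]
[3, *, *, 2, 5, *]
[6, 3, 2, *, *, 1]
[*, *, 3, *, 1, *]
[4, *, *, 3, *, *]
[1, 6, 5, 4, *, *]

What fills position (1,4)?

Row 1, column 1: row 1 has {2, 3, 4} and column 1 has {1, 3, 4, 6}, leaving only 5.
Row 1, column 6: row 1 has {2, 3, 4, 5} and column 6 has {1}, leaving only 6.
Row 1 already has {2, 3, 4, 5, 6} and column 4 already has {2, 3, 4}, so row 1, column 4 must be 1.

1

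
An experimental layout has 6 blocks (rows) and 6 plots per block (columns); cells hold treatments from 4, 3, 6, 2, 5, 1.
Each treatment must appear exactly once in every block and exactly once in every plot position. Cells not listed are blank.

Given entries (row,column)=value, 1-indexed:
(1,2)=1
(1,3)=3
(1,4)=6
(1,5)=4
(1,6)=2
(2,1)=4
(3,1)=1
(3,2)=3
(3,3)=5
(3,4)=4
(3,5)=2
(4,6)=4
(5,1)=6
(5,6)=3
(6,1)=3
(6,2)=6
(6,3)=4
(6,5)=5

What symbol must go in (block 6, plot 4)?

2

Block 1, plot 1: block 1 has {4, 3, 6, 2, 1} and plot 1 has {4, 3, 6, 1}, leaving only 5.
Block 3, plot 6: block 3 has {4, 3, 2, 5, 1} and plot 6 has {4, 3, 2}, leaving only 6.
Block 4, plot 1: block 4 has {4} and plot 1 has {4, 3, 6, 5, 1}, leaving only 2.
Block 4, plot 2: block 4 has {4, 2} and plot 2 has {3, 6, 1}, leaving only 5.
Block 2, plot 2: block 2 has {4} and plot 2 has {3, 6, 5, 1}, leaving only 2.
Block 5, plot 2: block 5 has {3, 6} and plot 2 has {3, 6, 2, 5, 1}, leaving only 4.
Block 5, plot 5: block 5 has {4, 3, 6} and plot 5 has {4, 2, 5}, leaving only 1.
Block 5, plot 3: block 5 has {4, 3, 6, 1} and plot 3 has {4, 3, 5}, leaving only 2.
Block 5, plot 4: block 5 has {4, 3, 6, 2, 1} and plot 4 has {4, 6}, leaving only 5.
Block 6, plot 6: block 6 has {4, 3, 6, 5} and plot 6 has {4, 3, 6, 2}, leaving only 1.
Block 6 already has {4, 3, 6, 5, 1} and plot 4 already has {4, 6, 5}, so block 6, plot 4 must be 2.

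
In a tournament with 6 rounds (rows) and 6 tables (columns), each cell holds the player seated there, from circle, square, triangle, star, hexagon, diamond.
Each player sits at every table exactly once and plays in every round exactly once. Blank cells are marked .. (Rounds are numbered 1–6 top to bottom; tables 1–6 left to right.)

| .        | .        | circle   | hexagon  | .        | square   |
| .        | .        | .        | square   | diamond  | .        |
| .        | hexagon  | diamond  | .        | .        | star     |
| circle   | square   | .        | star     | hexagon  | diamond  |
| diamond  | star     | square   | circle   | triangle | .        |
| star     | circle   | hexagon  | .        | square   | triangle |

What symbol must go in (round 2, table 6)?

Round 1, table 1: round 1 has {circle, square, hexagon} and table 1 has {circle, star, diamond}, leaving only triangle.
Round 1, table 2: round 1 has {circle, square, triangle, hexagon} and table 2 has {circle, square, star, hexagon}, leaving only diamond.
Round 1, table 5: round 1 has {circle, square, triangle, hexagon, diamond} and table 5 has {square, triangle, hexagon, diamond}, leaving only star.
Round 2, table 1: round 2 has {square, diamond} and table 1 has {circle, triangle, star, diamond}, leaving only hexagon.
Round 2 already has {square, hexagon, diamond} and table 6 already has {square, triangle, star, diamond}, so round 2, table 6 must be circle.

circle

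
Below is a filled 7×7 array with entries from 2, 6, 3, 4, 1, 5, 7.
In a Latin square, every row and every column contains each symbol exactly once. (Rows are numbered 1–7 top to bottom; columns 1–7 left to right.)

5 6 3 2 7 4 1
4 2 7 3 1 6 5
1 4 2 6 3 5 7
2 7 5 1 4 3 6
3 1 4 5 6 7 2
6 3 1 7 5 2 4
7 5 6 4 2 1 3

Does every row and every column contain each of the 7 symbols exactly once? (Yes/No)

Each row is a permutation of the 7 symbols, and so is each column.

Yes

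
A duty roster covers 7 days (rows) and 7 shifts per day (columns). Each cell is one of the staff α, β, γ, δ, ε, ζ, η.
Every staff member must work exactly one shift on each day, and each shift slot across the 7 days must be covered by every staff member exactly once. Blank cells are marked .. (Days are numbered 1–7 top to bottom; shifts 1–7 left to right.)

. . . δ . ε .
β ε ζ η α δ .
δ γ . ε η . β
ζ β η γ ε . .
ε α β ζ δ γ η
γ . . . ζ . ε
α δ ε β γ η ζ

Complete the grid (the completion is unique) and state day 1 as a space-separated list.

η ζ γ δ β ε α

Day 1, shift 1: day 1 has {δ, ε} and shift 1 has {α, β, γ, δ, ε, ζ}, leaving only η.
Day 1, shift 2: day 1 has {δ, ε, η} and shift 2 has {α, β, γ, δ, ε}, leaving only ζ.
Day 1, shift 5: day 1 has {δ, ε, ζ, η} and shift 5 has {α, γ, δ, ε, ζ, η}, leaving only β.
Day 2, shift 7: day 2 has {α, β, δ, ε, ζ, η} and shift 7 has {β, ε, ζ, η}, leaving only γ.
Day 1, shift 7: day 1 has {β, δ, ε, ζ, η} and shift 7 has {β, γ, ε, ζ, η}, leaving only α.
Day 1, shift 3: day 1 has {α, β, δ, ε, ζ, η} and shift 3 has {β, ε, ζ, η}, leaving only γ.
So day 1 reads: η ζ γ δ β ε α.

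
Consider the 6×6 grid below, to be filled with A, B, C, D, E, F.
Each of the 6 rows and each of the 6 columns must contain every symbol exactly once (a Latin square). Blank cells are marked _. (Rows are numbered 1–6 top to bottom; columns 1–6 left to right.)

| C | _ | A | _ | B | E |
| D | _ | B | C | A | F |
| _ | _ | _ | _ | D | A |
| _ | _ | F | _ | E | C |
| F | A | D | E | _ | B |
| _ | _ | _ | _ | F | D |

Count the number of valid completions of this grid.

Row 1, column 2: eliminating its row and column leaves {D, F}.
Row 1, column 4: eliminating its row and column leaves {D, F}.
Row 2, column 2: eliminating its row and column leaves {E}.
Row 3, column 1: eliminating its row and column leaves {B, E}.
Row 3, column 2: eliminating its row and column leaves {B, C, E, F}.
Row 3, column 3: eliminating its row and column leaves {C, E}.
Row 3, column 4: eliminating its row and column leaves {B, F}.
Row 4, column 1: eliminating its row and column leaves {A, B}.
Row 4, column 2: eliminating its row and column leaves {B, D}.
Row 4, column 4: eliminating its row and column leaves {A, B, D}.
Row 5, column 5: eliminating its row and column leaves {C}.
Row 6, column 1: eliminating its row and column leaves {A, B, E}.
Row 6, column 2: eliminating its row and column leaves {B, C, E}.
Row 6, column 3: eliminating its row and column leaves {C, E}.
Row 6, column 4: eliminating its row and column leaves {A, B}.
Enumerating the assignments across these blanks that avoid any row or column repeat gives 4 completions.

4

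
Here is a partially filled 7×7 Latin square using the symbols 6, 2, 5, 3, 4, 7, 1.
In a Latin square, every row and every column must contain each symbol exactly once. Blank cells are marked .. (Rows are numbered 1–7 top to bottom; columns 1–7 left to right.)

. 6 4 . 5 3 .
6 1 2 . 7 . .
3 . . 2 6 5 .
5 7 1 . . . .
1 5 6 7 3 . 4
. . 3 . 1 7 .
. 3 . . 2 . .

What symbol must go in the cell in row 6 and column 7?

Row 1, column 4: row 1 has {6, 5, 3, 4} and column 4 has {2, 7}, leaving only 1.
Row 2, column 6: row 2 has {6, 2, 7, 1} and column 6 has {5, 3, 7}, leaving only 4.
Row 3, column 2: row 3 has {6, 2, 5, 3} and column 2 has {6, 5, 3, 7, 1}, leaving only 4.
Row 3, column 3: row 3 has {6, 2, 5, 3, 4} and column 3 has {6, 2, 3, 4, 1}, leaving only 7.
Row 3, column 7: row 3 has {6, 2, 5, 3, 4, 7} and column 7 has {4}, leaving only 1.
Row 4, column 5: row 4 has {5, 7, 1} and column 5 has {6, 2, 5, 3, 7, 1}, leaving only 4.
Row 5, column 6: row 5 has {6, 5, 3, 4, 7, 1} and column 6 has {5, 3, 4, 7}, leaving only 2.
Row 4, column 6: row 4 has {5, 4, 7, 1} and column 6 has {2, 5, 3, 4, 7}, leaving only 6.
Row 4, column 4: row 4 has {6, 5, 4, 7, 1} and column 4 has {2, 7, 1}, leaving only 3.
Row 2, column 4: row 2 has {6, 2, 4, 7, 1} and column 4 has {2, 3, 7, 1}, leaving only 5.
Row 2, column 7: row 2 has {6, 2, 5, 4, 7, 1} and column 7 has {4, 1}, leaving only 3.
Row 4, column 7: row 4 has {6, 5, 3, 4, 7, 1} and column 7 has {3, 4, 1}, leaving only 2.
Row 1, column 7: row 1 has {6, 5, 3, 4, 1} and column 7 has {2, 3, 4, 1}, leaving only 7.
Row 1, column 1: row 1 has {6, 5, 3, 4, 7, 1} and column 1 has {6, 5, 3, 1}, leaving only 2.
Row 6, column 1: row 6 has {3, 7, 1} and column 1 has {6, 2, 5, 3, 1}, leaving only 4.
Row 6, column 2: row 6 has {3, 4, 7, 1} and column 2 has {6, 5, 3, 4, 7, 1}, leaving only 2.
Row 6, column 4: row 6 has {2, 3, 4, 7, 1} and column 4 has {2, 5, 3, 7, 1}, leaving only 6.
Row 6 already has {6, 2, 3, 4, 7, 1} and column 7 already has {2, 3, 4, 7, 1}, so row 6, column 7 must be 5.

5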